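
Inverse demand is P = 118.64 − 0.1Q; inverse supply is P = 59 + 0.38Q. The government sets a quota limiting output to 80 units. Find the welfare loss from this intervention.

Competitive equilibrium: 118.64 − 0.1Q = 59 + 0.38Q → Q* = 124.25, P* = 106.215.
At Q = 80: demand price = 118.64 − 0.1·80 = 110.64; supply price = 59 + 0.38·80 = 89.4.
ΔQ = 124.25 − 80 = 44.25; wedge = 110.64 − 89.4 = 21.24.
Deadweight loss = ½ × 44.25 × 21.24 = 469.935.

469.935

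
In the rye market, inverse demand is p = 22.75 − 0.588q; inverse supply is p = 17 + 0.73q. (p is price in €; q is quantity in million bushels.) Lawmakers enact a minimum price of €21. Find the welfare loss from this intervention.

Competitive equilibrium: 22.75 − 0.588q = 17 + 0.73q → q* = 4.3627, p* = 20.1847.
At the floor p = 21, quantity demanded = (22.75 − 21)/0.588 = 2.9762.
Sellers' marginal cost at q' = 2.9762: 17 + 0.73·2.9762 = 19.1726.
Δq = 4.3627 − 2.9762 = 1.3865; wedge = 21 − 19.1726 = 1.8274.
The triangle = ½ × 1.3865 × 1.8274 = €1.27 million.

€1.27 million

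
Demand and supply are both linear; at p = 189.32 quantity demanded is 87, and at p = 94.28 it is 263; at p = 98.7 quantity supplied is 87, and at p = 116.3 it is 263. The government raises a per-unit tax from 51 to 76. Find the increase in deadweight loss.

2480.47

Demand slope = (94.28 − 189.32)/(263 − 87) = −0.54, so p = 236.3 − 0.54q.
Supply slope = (116.3 − 98.7)/(263 − 87) = 0.1, so p = 90 + 0.1q.
Competitive equilibrium: 236.3 − 0.54q = 90 + 0.1q → q* = 228.5938, p* = 112.8594.
For a per-unit tax t: Δq = t/0.64, so DWL = ½·t·(t/0.64) = t²/1.28.
At t = 51: DWL = 2032.031. At t = 76: DWL = 4512.5.
Increase = 4512.5 − 2032.031 = 2480.47.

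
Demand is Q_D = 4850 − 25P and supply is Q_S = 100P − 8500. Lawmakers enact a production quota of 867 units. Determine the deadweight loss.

43099.225

In inverse form: demand P = 194 − 0.04Q, supply P = 85 + 0.01Q.
Competitive equilibrium: 194 − 0.04Q = 85 + 0.01Q → Q* = 2180, P* = 106.8.
At Q = 867: demand price = 194 − 0.04·867 = 159.32; supply price = 85 + 0.01·867 = 93.67.
ΔQ = 2180 − 867 = 1313; wedge = 159.32 − 93.67 = 65.65.
The triangle = ½ × 1313 × 65.65 = 43099.225.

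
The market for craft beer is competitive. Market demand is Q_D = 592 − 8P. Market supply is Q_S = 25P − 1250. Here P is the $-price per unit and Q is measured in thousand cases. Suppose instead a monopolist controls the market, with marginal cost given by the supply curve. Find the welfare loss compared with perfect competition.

In inverse form: demand P = 74 − 0.125Q, supply P = 50 + 0.04Q.
Competitive equilibrium: 74 − 0.125Q = 50 + 0.04Q → Q* = 145.4545, P* = 55.8182.
Marginal revenue: MR = 74 − 0.25Q. Set MR = MC: 74 − 0.25Q = 50 + 0.04Q → Q_m = 82.7586.
Price P_m = 74 − 0.125·82.7586 = 63.6552; MC(Q_m) = 50 + 0.04·82.7586 = 53.3103.
Competitive Q* = 145.4545, so ΔQ = 62.6959; wedge = 63.6552 − 53.3103 = 10.3449.
Welfare loss = ½ × 62.6959 × 10.3449 = $324.29 thousand.

$324.29 thousand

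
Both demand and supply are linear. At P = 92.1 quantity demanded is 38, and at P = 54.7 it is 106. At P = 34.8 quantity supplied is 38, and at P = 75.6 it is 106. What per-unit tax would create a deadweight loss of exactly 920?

46

Demand slope = (54.7 − 92.1)/(106 − 38) = −0.55, so P = 113 − 0.55Q.
Supply slope = (75.6 − 34.8)/(106 − 38) = 0.6, so P = 12 + 0.6Q.
Competitive equilibrium: 113 − 0.55Q = 12 + 0.6Q → Q* = 87.8261, P* = 64.6957.
A tax t gives ΔQ = t/1.15 and wedge t, so DWL = t²/2.3.
t²/2.3 = 920 → t² = 2116 → t = 46.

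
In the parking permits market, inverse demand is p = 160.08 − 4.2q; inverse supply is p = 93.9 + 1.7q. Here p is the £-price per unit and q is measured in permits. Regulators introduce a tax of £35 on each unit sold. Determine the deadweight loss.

£103.81

Competitive equilibrium: 160.08 − 4.2q = 93.9 + 1.7q → q* = 11.2169, p* = 112.9688.
With the tax, the buyer price exceeds the seller price by 35: (160.08 − 4.2q) − (93.9 + 1.7q) = 35 → q' = 5.2847.
Δq = 11.2169 − 5.2847 = 5.9322; the wedge equals the tax, 35.
Welfare loss = ½ × 5.9322 × 35 = £103.81.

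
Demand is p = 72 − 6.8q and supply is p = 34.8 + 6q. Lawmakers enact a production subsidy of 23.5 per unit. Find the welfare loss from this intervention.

21.57

Competitive equilibrium: 72 − 6.8q = 34.8 + 6q → q* = 2.9063, p* = 52.2375.
The subsidy lowers effective supply by 23.5: p = 11.3 + 6q.
New quantity: 72 − 6.8q = 11.3 + 6q → q' = 4.7422.
Overproduction Δq = 4.7422 − 2.9063 = 1.8359; wedge = subsidy = 23.5.
The triangle = ½ × 1.8359 × 23.5 = 21.57.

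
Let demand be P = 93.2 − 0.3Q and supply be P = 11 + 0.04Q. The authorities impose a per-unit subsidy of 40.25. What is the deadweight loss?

Competitive equilibrium: 93.2 − 0.3Q = 11 + 0.04Q → Q* = 241.76471, P* = 20.67059.
The subsidy lowers effective supply by 40.25: P = 0.04Q − 29.25.
New quantity: 93.2 − 0.3Q = 0.04Q − 29.25 → Q' = 360.14706.
Overproduction ΔQ = 360.14706 − 241.76471 = 118.38235; wedge = subsidy = 40.25.
DWL = ½ × 118.38235 × 40.25 = 2382.44.

2382.44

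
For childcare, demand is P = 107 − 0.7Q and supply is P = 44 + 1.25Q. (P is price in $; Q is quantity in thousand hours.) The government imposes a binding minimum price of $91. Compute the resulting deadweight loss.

Competitive equilibrium: 107 − 0.7Q = 44 + 1.25Q → Q* = 32.3077, P* = 84.3846.
At the floor P = 91, quantity demanded = (107 − 91)/0.7 = 22.8571.
Sellers' marginal cost at Q' = 22.8571: 44 + 1.25·22.8571 = 72.5714.
ΔQ = 32.3077 − 22.8571 = 9.4506; wedge = 91 − 72.5714 = 18.4286.
Welfare loss = ½ × 9.4506 × 18.4286 = $87.08 thousand.

$87.08 thousand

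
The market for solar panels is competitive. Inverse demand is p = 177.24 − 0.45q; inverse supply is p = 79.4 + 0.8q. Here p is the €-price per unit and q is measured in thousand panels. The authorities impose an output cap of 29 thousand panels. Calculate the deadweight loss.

€1517.33 thousand

Competitive equilibrium: 177.24 − 0.45q = 79.4 + 0.8q → q* = 78.272, p* = 142.0176.
At q = 29: demand price = 177.24 − 0.45·29 = 164.19; supply price = 79.4 + 0.8·29 = 102.6.
Δq = 78.272 − 29 = 49.272; wedge = 164.19 − 102.6 = 61.59.
Welfare loss = ½ × 49.272 × 61.59 = €1517.33 thousand.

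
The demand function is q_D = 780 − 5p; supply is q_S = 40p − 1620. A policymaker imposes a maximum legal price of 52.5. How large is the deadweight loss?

125

In inverse form: demand p = 156 − 0.2q, supply p = 40.5 + 0.025q.
Competitive equilibrium: 156 − 0.2q = 40.5 + 0.025q → q* = 513.3333, p* = 53.3333.
At the ceiling p = 52.5, quantity supplied = (52.5 − 40.5)/0.025 = 480.
Willingness to pay at q' = 480: 156 − 0.2·480 = 60.
Δq = 513.3333 − 480 = 33.3333; wedge = 60 − 52.5 = 7.5.
Welfare loss = ½ × 33.3333 × 7.5 = 125.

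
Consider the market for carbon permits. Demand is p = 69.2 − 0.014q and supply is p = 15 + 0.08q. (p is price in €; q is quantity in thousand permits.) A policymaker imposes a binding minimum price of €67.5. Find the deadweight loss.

Competitive equilibrium: 69.2 − 0.014q = 15 + 0.08q → q* = 576.59574, p* = 61.12766.
At the floor p = 67.5, quantity demanded = (69.2 − 67.5)/0.014 = 121.42857.
Sellers' marginal cost at q' = 121.42857: 15 + 0.08·121.42857 = 24.71429.
Δq = 576.59574 − 121.42857 = 455.16717; wedge = 67.5 − 24.71429 = 42.78571.
Welfare loss = ½ × 455.16717 × 42.78571 = €9737.33 thousand.

€9737.33 thousand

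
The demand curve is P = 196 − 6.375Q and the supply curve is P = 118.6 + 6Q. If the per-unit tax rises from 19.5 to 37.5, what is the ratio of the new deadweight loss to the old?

Competitive equilibrium: 196 − 6.375Q = 118.6 + 6Q → Q* = 6.2545, P* = 156.1273.
For a per-unit tax t: ΔQ = t/12.375, so DWL = ½·t·(t/12.375) = t²/24.75.
At t = 19.5: DWL = 15.364. At t = 37.5: DWL = 56.818.
Ratio = (37.5/19.5)² = 3.698.

3.698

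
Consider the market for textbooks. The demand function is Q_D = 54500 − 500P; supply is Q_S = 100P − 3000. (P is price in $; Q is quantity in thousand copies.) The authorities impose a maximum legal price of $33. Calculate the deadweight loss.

$236881.67 thousand

In inverse form: demand P = 109 − 0.002Q, supply P = 30 + 0.01Q.
Competitive equilibrium: 109 − 0.002Q = 30 + 0.01Q → Q* = 6583.3333, P* = 95.8333.
At the ceiling P = 33, quantity supplied = (33 − 30)/0.01 = 300.
Willingness to pay at Q' = 300: 109 − 0.002·300 = 108.4.
ΔQ = 6583.3333 − 300 = 6283.3333; wedge = 108.4 − 33 = 75.4.
Welfare loss = ½ × 6283.3333 × 75.4 = $236881.67 thousand.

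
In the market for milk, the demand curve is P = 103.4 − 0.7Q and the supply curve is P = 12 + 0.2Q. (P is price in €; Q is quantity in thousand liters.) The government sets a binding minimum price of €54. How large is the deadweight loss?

€432.01 thousand

Competitive equilibrium: 103.4 − 0.7Q = 12 + 0.2Q → Q* = 101.5556, P* = 32.3111.
At the floor P = 54, quantity demanded = (103.4 − 54)/0.7 = 70.5714.
Sellers' marginal cost at Q' = 70.5714: 12 + 0.2·70.5714 = 26.1143.
ΔQ = 101.5556 − 70.5714 = 30.9842; wedge = 54 − 26.1143 = 27.8857.
Welfare loss = ½ × 30.9842 × 27.8857 = €432.01 thousand.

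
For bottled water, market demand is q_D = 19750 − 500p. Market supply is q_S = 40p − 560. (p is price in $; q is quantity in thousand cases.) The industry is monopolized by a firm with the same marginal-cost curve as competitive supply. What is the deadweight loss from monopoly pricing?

In inverse form: demand p = 39.5 − 0.002q, supply p = 14 + 0.025q.
Competitive equilibrium: 39.5 − 0.002q = 14 + 0.025q → q* = 944.4444, p* = 37.6111.
Marginal revenue: MR = 39.5 − 0.004q. Set MR = MC: 39.5 − 0.004q = 14 + 0.025q → q_m = 879.3103.
Price p_m = 39.5 − 0.002·879.3103 = 37.7414; MC(q_m) = 14 + 0.025·879.3103 = 35.9828.
Competitive q* = 944.4444, so Δq = 65.1341; wedge = 37.7414 − 35.9828 = 1.7586.
Welfare loss = ½ × 65.1341 × 1.7586 = $57.27 thousand.

$57.27 thousand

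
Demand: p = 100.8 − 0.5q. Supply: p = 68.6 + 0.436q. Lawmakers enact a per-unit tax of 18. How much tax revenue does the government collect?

273.08

Competitive equilibrium: 100.8 − 0.5q = 68.6 + 0.436q → q* = 34.4017, p* = 83.5991.
With the tax, the buyer price exceeds the seller price by 18: (100.8 − 0.5q) − (68.6 + 0.436q) = 18 → q' = 15.1709.
Tax revenue = 18 × 15.1709 = 273.08.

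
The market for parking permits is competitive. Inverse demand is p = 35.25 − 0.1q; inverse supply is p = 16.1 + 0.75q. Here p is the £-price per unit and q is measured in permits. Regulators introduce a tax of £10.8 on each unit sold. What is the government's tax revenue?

Competitive equilibrium: 35.25 − 0.1q = 16.1 + 0.75q → q* = 22.5294, p* = 32.9971.
With the tax, the buyer price exceeds the seller price by 10.8: (35.25 − 0.1q) − (16.1 + 0.75q) = 10.8 → q' = 9.8235.
Tax revenue = 10.8 × 9.8235 = £106.09.

£106.09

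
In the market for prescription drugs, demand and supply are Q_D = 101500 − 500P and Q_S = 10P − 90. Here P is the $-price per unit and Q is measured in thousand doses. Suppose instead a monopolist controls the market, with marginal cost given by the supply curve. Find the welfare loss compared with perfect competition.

In inverse form: demand P = 203 − 0.002Q, supply P = 9 + 0.1Q.
Competitive equilibrium: 203 − 0.002Q = 9 + 0.1Q → Q* = 1901.9608, P* = 199.1961.
Marginal revenue: MR = 203 − 0.004Q. Set MR = MC: 203 − 0.004Q = 9 + 0.1Q → Q_m = 1865.3846.
Price P_m = 203 − 0.002·1865.3846 = 199.2692; MC(Q_m) = 9 + 0.1·1865.3846 = 195.5385.
Competitive Q* = 1901.9608, so ΔQ = 36.5762; wedge = 199.2692 − 195.5385 = 3.7307.
The triangle = ½ × 36.5762 × 3.7307 = $68.23 thousand.

$68.23 thousand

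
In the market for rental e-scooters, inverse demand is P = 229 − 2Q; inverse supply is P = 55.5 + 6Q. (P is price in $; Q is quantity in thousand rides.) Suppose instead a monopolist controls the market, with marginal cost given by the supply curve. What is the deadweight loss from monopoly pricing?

Competitive equilibrium: 229 − 2Q = 55.5 + 6Q → Q* = 21.6875, P* = 185.625.
Marginal revenue: MR = 229 − 4Q. Set MR = MC: 229 − 4Q = 55.5 + 6Q → Q_m = 17.35.
Price P_m = 229 − 2·17.35 = 194.3; MC(Q_m) = 55.5 + 6·17.35 = 159.6.
Competitive Q* = 21.6875, so ΔQ = 4.3375; wedge = 194.3 − 159.6 = 34.7.
Welfare loss = ½ × 4.3375 × 34.7 = $75.26 thousand.

$75.26 thousand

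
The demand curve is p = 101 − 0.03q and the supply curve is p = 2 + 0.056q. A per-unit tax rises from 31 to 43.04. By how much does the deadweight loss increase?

5182.80

Competitive equilibrium: 101 − 0.03q = 2 + 0.056q → q* = 1151.1628, p* = 66.4651.
For a per-unit tax t: Δq = t/0.086, so DWL = ½·t·(t/0.086) = t²/0.172.
At t = 31: DWL = 5587.209. At t = 43.04: DWL = 10770.009.
Increase = 10770.009 − 5587.209 = 5182.80.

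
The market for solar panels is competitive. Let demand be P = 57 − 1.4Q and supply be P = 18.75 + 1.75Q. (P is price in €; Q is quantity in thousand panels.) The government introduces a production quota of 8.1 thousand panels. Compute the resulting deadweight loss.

€25.74 thousand

Competitive equilibrium: 57 − 1.4Q = 18.75 + 1.75Q → Q* = 12.1429, P* = 40.
At Q = 8.1: demand price = 57 − 1.4·8.1 = 45.66; supply price = 18.75 + 1.75·8.1 = 32.925.
ΔQ = 12.1429 − 8.1 = 4.0429; wedge = 45.66 − 32.925 = 12.735.
The triangle = ½ × 4.0429 × 12.735 = €25.74 thousand.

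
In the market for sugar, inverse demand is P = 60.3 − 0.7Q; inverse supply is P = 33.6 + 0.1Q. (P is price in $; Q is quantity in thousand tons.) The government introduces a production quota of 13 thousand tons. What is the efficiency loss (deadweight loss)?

Competitive equilibrium: 60.3 − 0.7Q = 33.6 + 0.1Q → Q* = 33.375, P* = 36.9375.
At Q = 13: demand price = 60.3 − 0.7·13 = 51.2; supply price = 33.6 + 0.1·13 = 34.9.
ΔQ = 33.375 − 13 = 20.375; wedge = 51.2 − 34.9 = 16.3.
The triangle = ½ × 20.375 × 16.3 = $166.06 thousand.

$166.06 thousand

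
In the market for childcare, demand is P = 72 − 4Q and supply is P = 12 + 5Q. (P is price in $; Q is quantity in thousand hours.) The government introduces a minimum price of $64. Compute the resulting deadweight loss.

$98 thousand

Competitive equilibrium: 72 − 4Q = 12 + 5Q → Q* = 6.6667, P* = 45.3333.
At the floor P = 64, quantity demanded = (72 − 64)/4 = 2.
Sellers' marginal cost at Q' = 2: 12 + 5·2 = 22.
ΔQ = 6.6667 − 2 = 4.6667; wedge = 64 − 22 = 42.
Deadweight loss = ½ × 4.6667 × 42 = $98 thousand.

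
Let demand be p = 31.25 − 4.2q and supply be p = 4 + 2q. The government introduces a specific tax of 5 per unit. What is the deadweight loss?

2.02

Competitive equilibrium: 31.25 − 4.2q = 4 + 2q → q* = 4.3952, p* = 12.7903.
With the tax, the buyer price exceeds the seller price by 5: (31.25 − 4.2q) − (4 + 2q) = 5 → q' = 3.5887.
Δq = 4.3952 − 3.5887 = 0.8065; the wedge equals the tax, 5.
The triangle = ½ × 0.8065 × 5 = 2.02.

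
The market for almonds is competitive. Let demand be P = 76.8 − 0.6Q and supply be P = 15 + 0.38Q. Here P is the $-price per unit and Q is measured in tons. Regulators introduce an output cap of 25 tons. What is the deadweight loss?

$709.84

Competitive equilibrium: 76.8 − 0.6Q = 15 + 0.38Q → Q* = 63.0612, P* = 38.9633.
At Q = 25: demand price = 76.8 − 0.6·25 = 61.8; supply price = 15 + 0.38·25 = 24.5.
ΔQ = 63.0612 − 25 = 38.0612; wedge = 61.8 − 24.5 = 37.3.
Welfare loss = ½ × 38.0612 × 37.3 = $709.84.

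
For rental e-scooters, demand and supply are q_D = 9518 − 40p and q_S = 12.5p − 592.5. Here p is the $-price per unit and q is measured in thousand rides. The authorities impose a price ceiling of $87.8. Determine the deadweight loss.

$90062.50 thousand

In inverse form: demand p = 237.95 − 0.025q, supply p = 47.4 + 0.08q.
Competitive equilibrium: 237.95 − 0.025q = 47.4 + 0.08q → q* = 1814.7619, p* = 192.581.
At the ceiling p = 87.8, quantity supplied = (87.8 − 47.4)/0.08 = 505.
Willingness to pay at q' = 505: 237.95 − 0.025·505 = 225.325.
Δq = 1814.7619 − 505 = 1309.7619; wedge = 225.325 − 87.8 = 137.525.
DWL = ½ × 1309.7619 × 137.525 = $90062.50 thousand.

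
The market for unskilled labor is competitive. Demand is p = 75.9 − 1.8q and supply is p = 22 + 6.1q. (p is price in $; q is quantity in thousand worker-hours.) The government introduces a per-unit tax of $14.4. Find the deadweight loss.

Competitive equilibrium: 75.9 − 1.8q = 22 + 6.1q → q* = 6.8228, p* = 63.619.
With the tax, the buyer price exceeds the seller price by 14.4: (75.9 − 1.8q) − (22 + 6.1q) = 14.4 → q' = 5.
Δq = 6.8228 − 5 = 1.8228; the wedge equals the tax, 14.4.
The triangle = ½ × 1.8228 × 14.4 = $13.12 thousand.

$13.12 thousand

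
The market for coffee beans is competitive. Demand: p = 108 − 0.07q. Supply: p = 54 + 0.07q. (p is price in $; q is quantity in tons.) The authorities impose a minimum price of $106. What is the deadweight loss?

$8928.57

Competitive equilibrium: 108 − 0.07q = 54 + 0.07q → q* = 385.7143, p* = 81.
At the floor p = 106, quantity demanded = (108 − 106)/0.07 = 28.5714.
Sellers' marginal cost at q' = 28.5714: 54 + 0.07·28.5714 = 56.
Δq = 385.7143 − 28.5714 = 357.1429; wedge = 106 − 56 = 50.
Welfare loss = ½ × 357.1429 × 50 = $8928.57.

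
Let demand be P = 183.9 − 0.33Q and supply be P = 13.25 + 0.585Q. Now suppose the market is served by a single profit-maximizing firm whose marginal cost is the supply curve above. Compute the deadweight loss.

1118.02

Competitive equilibrium: 183.9 − 0.33Q = 13.25 + 0.585Q → Q* = 186.5027, P* = 122.3541.
Marginal revenue: MR = 183.9 − 0.66Q. Set MR = MC: 183.9 − 0.66Q = 13.25 + 0.585Q → Q_m = 137.0683.
Price P_m = 183.9 − 0.33·137.0683 = 138.6675; MC(Q_m) = 13.25 + 0.585·137.0683 = 93.435.
Competitive Q* = 186.5027, so ΔQ = 49.4344; wedge = 138.6675 − 93.435 = 45.2325.
Welfare loss = ½ × 49.4344 × 45.2325 = 1118.02.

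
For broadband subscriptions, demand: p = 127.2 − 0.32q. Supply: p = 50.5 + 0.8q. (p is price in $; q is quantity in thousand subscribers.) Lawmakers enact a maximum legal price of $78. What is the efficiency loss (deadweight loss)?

Competitive equilibrium: 127.2 − 0.32q = 50.5 + 0.8q → q* = 68.4821, p* = 105.2857.
At the ceiling p = 78, quantity supplied = (78 − 50.5)/0.8 = 34.375.
Willingness to pay at q' = 34.375: 127.2 − 0.32·34.375 = 116.2.
Δq = 68.4821 − 34.375 = 34.1071; wedge = 116.2 − 78 = 38.2.
Deadweight loss = ½ × 34.1071 × 38.2 = $651.45 thousand.

$651.45 thousand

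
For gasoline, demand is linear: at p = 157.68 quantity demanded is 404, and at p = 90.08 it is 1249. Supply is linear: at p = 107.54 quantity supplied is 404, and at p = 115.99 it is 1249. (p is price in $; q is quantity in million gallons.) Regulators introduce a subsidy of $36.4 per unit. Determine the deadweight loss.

$7360.89 million

Demand slope = (90.08 − 157.68)/(1249 − 404) = −0.08, so p = 190 − 0.08q.
Supply slope = (115.99 − 107.54)/(1249 − 404) = 0.01, so p = 103.5 + 0.01q.
Competitive equilibrium: 190 − 0.08q = 103.5 + 0.01q → q* = 961.1111, p* = 113.1111.
The subsidy lowers effective supply by 36.4: p = 67.1 + 0.01q.
New quantity: 190 − 0.08q = 67.1 + 0.01q → q' = 1365.5556.
Overproduction Δq = 1365.5556 − 961.1111 = 404.4445; wedge = subsidy = 36.4.
Deadweight loss = ½ × 404.4445 × 36.4 = $7360.89 million.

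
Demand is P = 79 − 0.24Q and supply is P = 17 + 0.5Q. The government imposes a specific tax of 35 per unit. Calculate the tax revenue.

1277.03

Competitive equilibrium: 79 − 0.24Q = 17 + 0.5Q → Q* = 83.7838, P* = 58.8919.
With the tax, the buyer price exceeds the seller price by 35: (79 − 0.24Q) − (17 + 0.5Q) = 35 → Q' = 36.4865.
Tax revenue = 35 × 36.4865 = 1277.03.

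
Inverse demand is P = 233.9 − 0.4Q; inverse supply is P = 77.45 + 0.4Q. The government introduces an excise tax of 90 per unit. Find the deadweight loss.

Competitive equilibrium: 233.9 − 0.4Q = 77.45 + 0.4Q → Q* = 195.5625, P* = 155.675.
With the tax, the buyer price exceeds the seller price by 90: (233.9 − 0.4Q) − (77.45 + 0.4Q) = 90 → Q' = 83.0625.
ΔQ = 195.5625 − 83.0625 = 112.5; the wedge equals the tax, 90.
The triangle = ½ × 112.5 × 90 = 5062.50.

5062.50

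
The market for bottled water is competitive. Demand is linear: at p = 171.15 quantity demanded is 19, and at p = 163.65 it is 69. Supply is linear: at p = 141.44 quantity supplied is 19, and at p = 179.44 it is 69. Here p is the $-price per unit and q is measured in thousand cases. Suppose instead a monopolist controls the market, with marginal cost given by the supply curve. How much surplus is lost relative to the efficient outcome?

Demand slope = (163.65 − 171.15)/(69 − 19) = −0.15, so p = 174 − 0.15q.
Supply slope = (179.44 − 141.44)/(69 − 19) = 0.76, so p = 127 + 0.76q.
Competitive equilibrium: 174 − 0.15q = 127 + 0.76q → q* = 51.64835, p* = 166.25275.
Marginal revenue: MR = 174 − 0.3q. Set MR = MC: 174 − 0.3q = 127 + 0.76q → q_m = 44.33962.
Price p_m = 174 − 0.15·44.33962 = 167.34906; MC(q_m) = 127 + 0.76·44.33962 = 160.69811.
Competitive q* = 51.64835, so Δq = 7.30873; wedge = 167.34906 − 160.69811 = 6.65095.
The triangle = ½ × 7.30873 × 6.65095 = $24.30 thousand.

$24.30 thousand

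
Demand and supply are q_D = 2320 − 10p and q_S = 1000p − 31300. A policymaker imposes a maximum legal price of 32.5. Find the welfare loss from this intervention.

In inverse form: demand p = 232 − 0.1q, supply p = 31.3 + 0.001q.
Competitive equilibrium: 232 − 0.1q = 31.3 + 0.001q → q* = 1987.1287, p* = 33.2871.
At the ceiling p = 32.5, quantity supplied = (32.5 − 31.3)/0.001 = 1200.
Willingness to pay at q' = 1200: 232 − 0.1·1200 = 112.
Δq = 1987.1287 − 1200 = 787.1287; wedge = 112 − 32.5 = 79.5.
The triangle = ½ × 787.1287 × 79.5 = 31288.37.

31288.37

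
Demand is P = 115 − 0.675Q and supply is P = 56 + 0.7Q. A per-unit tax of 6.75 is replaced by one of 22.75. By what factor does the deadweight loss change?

11.359

Competitive equilibrium: 115 − 0.675Q = 56 + 0.7Q → Q* = 42.9091, P* = 86.0364.
For a per-unit tax t: ΔQ = t/1.375, so DWL = ½·t·(t/1.375) = t²/2.75.
At t = 6.75: DWL = 16.568. At t = 22.75: DWL = 188.205.
Ratio = (22.75/6.75)² = 11.359.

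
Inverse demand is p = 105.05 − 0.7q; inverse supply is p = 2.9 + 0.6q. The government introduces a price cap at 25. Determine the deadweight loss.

Competitive equilibrium: 105.05 − 0.7q = 2.9 + 0.6q → q* = 78.5769, p* = 50.0462.
At the ceiling p = 25, quantity supplied = (25 − 2.9)/0.6 = 36.8333.
Willingness to pay at q' = 36.8333: 105.05 − 0.7·36.8333 = 79.2667.
Δq = 78.5769 − 36.8333 = 41.7436; wedge = 79.2667 − 25 = 54.2667.
Welfare loss = ½ × 41.7436 × 54.2667 = 1132.64.

1132.64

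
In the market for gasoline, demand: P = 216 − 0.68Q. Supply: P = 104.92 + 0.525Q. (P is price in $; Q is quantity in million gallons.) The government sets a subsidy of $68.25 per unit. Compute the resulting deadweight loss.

$1932.81 million

Competitive equilibrium: 216 − 0.68Q = 104.92 + 0.525Q → Q* = 92.1826, P* = 153.3159.
The subsidy lowers effective supply by 68.25: P = 36.67 + 0.525Q.
New quantity: 216 − 0.68Q = 36.67 + 0.525Q → Q' = 148.8216.
Overproduction ΔQ = 148.8216 − 92.1826 = 56.639; wedge = subsidy = 68.25.
The triangle = ½ × 56.639 × 68.25 = $1932.81 million.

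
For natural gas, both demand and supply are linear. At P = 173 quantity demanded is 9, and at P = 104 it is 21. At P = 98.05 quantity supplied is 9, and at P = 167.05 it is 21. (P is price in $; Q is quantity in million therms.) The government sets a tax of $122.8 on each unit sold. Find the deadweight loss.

Demand slope = (104 − 173)/(21 − 9) = −5.75, so P = 224.75 − 5.75Q.
Supply slope = (167.05 − 98.05)/(21 − 9) = 5.75, so P = 46.3 + 5.75Q.
Competitive equilibrium: 224.75 − 5.75Q = 46.3 + 5.75Q → Q* = 15.5174, P* = 135.525.
With the tax, the buyer price exceeds the seller price by 122.8: (224.75 − 5.75Q) − (46.3 + 5.75Q) = 122.8 → Q' = 4.8391.
ΔQ = 15.5174 − 4.8391 = 10.6783; the wedge equals the tax, 122.8.
DWL = ½ × 10.6783 × 122.8 = $655.65 million.

$655.65 million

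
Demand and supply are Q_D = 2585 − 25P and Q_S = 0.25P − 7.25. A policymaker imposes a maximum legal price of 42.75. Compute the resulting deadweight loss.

In inverse form: demand P = 103.4 − 0.04Q, supply P = 29 + 4Q.
Competitive equilibrium: 103.4 − 0.04Q = 29 + 4Q → Q* = 18.4158, P* = 102.6634.
At the ceiling P = 42.75, quantity supplied = (42.75 − 29)/4 = 3.4375.
Willingness to pay at Q' = 3.4375: 103.4 − 0.04·3.4375 = 103.2625.
ΔQ = 18.4158 − 3.4375 = 14.9783; wedge = 103.2625 − 42.75 = 60.5125.
DWL = ½ × 14.9783 × 60.5125 = 453.19.

453.19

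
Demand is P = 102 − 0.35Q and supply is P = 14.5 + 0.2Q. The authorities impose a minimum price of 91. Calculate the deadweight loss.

Competitive equilibrium: 102 − 0.35Q = 14.5 + 0.2Q → Q* = 159.0909, P* = 46.3182.
At the floor P = 91, quantity demanded = (102 − 91)/0.35 = 31.4286.
Sellers' marginal cost at Q' = 31.4286: 14.5 + 0.2·31.4286 = 20.7857.
ΔQ = 159.0909 − 31.4286 = 127.6623; wedge = 91 − 20.7857 = 70.2143.
Welfare loss = ½ × 127.6623 × 70.2143 = 4481.86.

4481.86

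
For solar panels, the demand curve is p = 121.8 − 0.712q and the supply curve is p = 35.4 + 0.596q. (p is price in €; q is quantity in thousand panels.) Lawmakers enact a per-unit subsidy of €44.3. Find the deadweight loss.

€750.19 thousand

Competitive equilibrium: 121.8 − 0.712q = 35.4 + 0.596q → q* = 66.055, p* = 74.7688.
The subsidy lowers effective supply by 44.3: p = 0.596q − 8.9.
New quantity: 121.8 − 0.712q = 0.596q − 8.9 → q' = 99.9235.
Overproduction Δq = 99.9235 − 66.055 = 33.8685; wedge = subsidy = 44.3.
Deadweight loss = ½ × 33.8685 × 44.3 = €750.19 thousand.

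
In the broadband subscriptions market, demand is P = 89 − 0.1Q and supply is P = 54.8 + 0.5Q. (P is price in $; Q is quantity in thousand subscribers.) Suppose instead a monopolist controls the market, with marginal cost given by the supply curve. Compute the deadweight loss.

$19.89 thousand

Competitive equilibrium: 89 − 0.1Q = 54.8 + 0.5Q → Q* = 57, P* = 83.3.
Marginal revenue: MR = 89 − 0.2Q. Set MR = MC: 89 − 0.2Q = 54.8 + 0.5Q → Q_m = 48.8571.
Price P_m = 89 − 0.1·48.8571 = 84.1143; MC(Q_m) = 54.8 + 0.5·48.8571 = 79.2286.
Competitive Q* = 57, so ΔQ = 8.1429; wedge = 84.1143 − 79.2286 = 4.8857.
The triangle = ½ × 8.1429 × 4.8857 = $19.89 thousand.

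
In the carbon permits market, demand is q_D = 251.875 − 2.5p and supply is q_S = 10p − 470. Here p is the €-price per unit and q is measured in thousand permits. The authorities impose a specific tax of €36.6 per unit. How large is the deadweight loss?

€1339.56 thousand

In inverse form: demand p = 100.75 − 0.4q, supply p = 47 + 0.1q.
Competitive equilibrium: 100.75 − 0.4q = 47 + 0.1q → q* = 107.5, p* = 57.75.
With the tax, the buyer price exceeds the seller price by 36.6: (100.75 − 0.4q) − (47 + 0.1q) = 36.6 → q' = 34.3.
Δq = 107.5 − 34.3 = 73.2; the wedge equals the tax, 36.6.
DWL = ½ × 73.2 × 36.6 = €1339.56 thousand.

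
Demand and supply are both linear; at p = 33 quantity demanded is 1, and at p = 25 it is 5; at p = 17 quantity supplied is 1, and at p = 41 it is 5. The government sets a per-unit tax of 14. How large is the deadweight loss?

Demand slope = (25 − 33)/(5 − 1) = −2, so p = 35 − 2q.
Supply slope = (41 − 17)/(5 − 1) = 6, so p = 11 + 6q.
Competitive equilibrium: 35 − 2q = 11 + 6q → q* = 3, p* = 29.
With the tax, the buyer price exceeds the seller price by 14: (35 − 2q) − (11 + 6q) = 14 → q' = 1.25.
Δq = 3 − 1.25 = 1.75; the wedge equals the tax, 14.
Deadweight loss = ½ × 1.75 × 14 = 12.25.

12.25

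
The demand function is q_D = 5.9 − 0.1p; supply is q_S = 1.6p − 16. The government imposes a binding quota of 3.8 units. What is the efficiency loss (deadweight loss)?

In inverse form: demand p = 59 − 10q, supply p = 10 + 0.625q.
Competitive equilibrium: 59 − 10q = 10 + 0.625q → q* = 4.6118, p* = 12.8824.
At q = 3.8: demand price = 59 − 10·3.8 = 21; supply price = 10 + 0.625·3.8 = 12.375.
Δq = 4.6118 − 3.8 = 0.8118; wedge = 21 − 12.375 = 8.625.
The triangle = ½ × 0.8118 × 8.625 = 3.50.

3.50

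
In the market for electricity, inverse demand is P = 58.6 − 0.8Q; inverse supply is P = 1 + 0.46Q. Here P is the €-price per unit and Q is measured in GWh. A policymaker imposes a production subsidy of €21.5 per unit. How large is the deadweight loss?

Competitive equilibrium: 58.6 − 0.8Q = 1 + 0.46Q → Q* = 45.7143, P* = 22.0286.
The subsidy lowers effective supply by 21.5: P = 0.46Q − 20.5.
New quantity: 58.6 − 0.8Q = 0.46Q − 20.5 → Q' = 62.7778.
Overproduction ΔQ = 62.7778 − 45.7143 = 17.0635; wedge = subsidy = 21.5.
Welfare loss = ½ × 17.0635 × 21.5 = €183.43.

€183.43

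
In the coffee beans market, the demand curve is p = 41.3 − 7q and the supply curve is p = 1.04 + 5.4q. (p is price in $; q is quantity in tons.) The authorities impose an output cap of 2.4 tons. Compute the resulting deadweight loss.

$4.45

Competitive equilibrium: 41.3 − 7q = 1.04 + 5.4q → q* = 3.2468, p* = 18.5726.
At q = 2.4: demand price = 41.3 − 7·2.4 = 24.5; supply price = 1.04 + 5.4·2.4 = 14.
Δq = 3.2468 − 2.4 = 0.8468; wedge = 24.5 − 14 = 10.5.
The triangle = ½ × 0.8468 × 10.5 = $4.45.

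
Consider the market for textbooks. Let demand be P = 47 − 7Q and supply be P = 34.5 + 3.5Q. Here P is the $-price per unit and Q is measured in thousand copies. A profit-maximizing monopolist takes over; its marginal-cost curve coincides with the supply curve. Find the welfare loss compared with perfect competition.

Competitive equilibrium: 47 − 7Q = 34.5 + 3.5Q → Q* = 1.1905, P* = 38.6667.
Marginal revenue: MR = 47 − 14Q. Set MR = MC: 47 − 14Q = 34.5 + 3.5Q → Q_m = 0.7143.
Price P_m = 47 − 7·0.7143 = 41.9999; MC(Q_m) = 34.5 + 3.5·0.7143 = 37.0001.
Competitive Q* = 1.1905, so ΔQ = 0.4762; wedge = 41.9999 − 37.0001 = 4.9998.
The triangle = ½ × 0.4762 × 4.9998 = $1.19 thousand.

$1.19 thousand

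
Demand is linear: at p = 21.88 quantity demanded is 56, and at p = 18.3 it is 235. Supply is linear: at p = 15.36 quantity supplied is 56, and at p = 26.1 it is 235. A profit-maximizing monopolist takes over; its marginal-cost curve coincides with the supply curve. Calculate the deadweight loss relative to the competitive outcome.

Demand slope = (18.3 − 21.88)/(235 − 56) = −0.02, so p = 23 − 0.02q.
Supply slope = (26.1 − 15.36)/(235 − 56) = 0.06, so p = 12 + 0.06q.
Competitive equilibrium: 23 − 0.02q = 12 + 0.06q → q* = 137.5, p* = 20.25.
Marginal revenue: MR = 23 − 0.04q. Set MR = MC: 23 − 0.04q = 12 + 0.06q → q_m = 110.
Price p_m = 23 − 0.02·110 = 20.8; MC(q_m) = 12 + 0.06·110 = 18.6.
Competitive q* = 137.5, so Δq = 27.5; wedge = 20.8 − 18.6 = 2.2.
Deadweight loss = ½ × 27.5 × 2.2 = 30.25.

30.25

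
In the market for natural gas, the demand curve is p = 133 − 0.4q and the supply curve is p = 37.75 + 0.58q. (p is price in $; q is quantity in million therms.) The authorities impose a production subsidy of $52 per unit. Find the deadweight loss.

Competitive equilibrium: 133 − 0.4q = 37.75 + 0.58q → q* = 97.1939, p* = 94.1224.
The subsidy lowers effective supply by 52: p = 0.58q − 14.25.
New quantity: 133 − 0.4q = 0.58q − 14.25 → q' = 150.2551.
Overproduction Δq = 150.2551 − 97.1939 = 53.0612; wedge = subsidy = 52.
Deadweight loss = ½ × 53.0612 × 52 = $1379.59 million.

$1379.59 million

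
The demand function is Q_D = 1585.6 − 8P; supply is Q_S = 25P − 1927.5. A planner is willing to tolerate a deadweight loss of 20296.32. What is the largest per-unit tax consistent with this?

In inverse form: demand P = 198.2 − 0.125Q, supply P = 77.1 + 0.04Q.
Competitive equilibrium: 198.2 − 0.125Q = 77.1 + 0.04Q → Q* = 733.9394, P* = 106.4576.
A tax t gives ΔQ = t/0.165 and wedge t, so DWL = t²/0.33.
t²/0.33 = 20296.32 → t² = 6697.7856 → t = 81.84.

81.84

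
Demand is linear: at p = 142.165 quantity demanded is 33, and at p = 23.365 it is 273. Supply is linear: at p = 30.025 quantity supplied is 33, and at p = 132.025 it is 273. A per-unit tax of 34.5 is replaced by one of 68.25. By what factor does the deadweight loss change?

Demand slope = (23.365 − 142.165)/(273 − 33) = −0.495, so p = 158.5 − 0.495q.
Supply slope = (132.025 − 30.025)/(273 − 33) = 0.425, so p = 16 + 0.425q.
Competitive equilibrium: 158.5 − 0.495q = 16 + 0.425q → q* = 154.8913, p* = 81.8288.
For a per-unit tax t: Δq = t/0.92, so DWL = ½·t·(t/0.92) = t²/1.84.
At t = 34.5: DWL = 646.875. At t = 68.25: DWL = 2531.556.
Ratio = (68.25/34.5)² = 3.914.

3.914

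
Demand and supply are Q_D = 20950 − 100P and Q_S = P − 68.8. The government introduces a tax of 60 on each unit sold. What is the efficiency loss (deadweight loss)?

1782.18

In inverse form: demand P = 209.5 − 0.01Q, supply P = 68.8 + Q.
Competitive equilibrium: 209.5 − 0.01Q = 68.8 + Q → Q* = 139.3069, P* = 208.1069.
With the tax, the buyer price exceeds the seller price by 60: (209.5 − 0.01Q) − (68.8 + Q) = 60 → Q' = 79.901.
ΔQ = 139.3069 − 79.901 = 59.4059; the wedge equals the tax, 60.
Welfare loss = ½ × 59.4059 × 60 = 1782.18.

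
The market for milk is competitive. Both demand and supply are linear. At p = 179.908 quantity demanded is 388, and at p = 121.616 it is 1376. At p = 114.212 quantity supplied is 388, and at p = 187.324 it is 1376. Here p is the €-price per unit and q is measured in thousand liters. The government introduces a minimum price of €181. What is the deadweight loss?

Demand slope = (121.616 − 179.908)/(1376 − 388) = −0.059, so p = 202.8 − 0.059q.
Supply slope = (187.324 − 114.212)/(1376 − 388) = 0.074, so p = 85.5 + 0.074q.
Competitive equilibrium: 202.8 − 0.059q = 85.5 + 0.074q → q* = 881.9549, p* = 150.7647.
At the floor p = 181, quantity demanded = (202.8 − 181)/0.059 = 369.4915.
Sellers' marginal cost at q' = 369.4915: 85.5 + 0.074·369.4915 = 112.8424.
Δq = 881.9549 − 369.4915 = 512.4634; wedge = 181 − 112.8424 = 68.1576.
Deadweight loss = ½ × 512.4634 × 68.1576 = €17464.14 thousand.

€17464.14 thousand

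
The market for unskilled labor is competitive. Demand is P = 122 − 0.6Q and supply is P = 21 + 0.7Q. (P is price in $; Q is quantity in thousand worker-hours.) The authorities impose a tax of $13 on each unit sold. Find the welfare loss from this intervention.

Competitive equilibrium: 122 − 0.6Q = 21 + 0.7Q → Q* = 77.6923, P* = 75.3846.
With the tax, the buyer price exceeds the seller price by 13: (122 − 0.6Q) − (21 + 0.7Q) = 13 → Q' = 67.6923.
ΔQ = 77.6923 − 67.6923 = 10; the wedge equals the tax, 13.
DWL = ½ × 10 × 13 = $65 thousand.

$65 thousand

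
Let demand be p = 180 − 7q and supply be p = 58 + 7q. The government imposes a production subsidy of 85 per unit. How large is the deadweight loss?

258.04

Competitive equilibrium: 180 − 7q = 58 + 7q → q* = 8.71429, p* = 119.
The subsidy lowers effective supply by 85: p = 7q − 27.
New quantity: 180 − 7q = 7q − 27 → q' = 14.78571.
Overproduction Δq = 14.78571 − 8.71429 = 6.07142; wedge = subsidy = 85.
Deadweight loss = ½ × 6.07142 × 85 = 258.04.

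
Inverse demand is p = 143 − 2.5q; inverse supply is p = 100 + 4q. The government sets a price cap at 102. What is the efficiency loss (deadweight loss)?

Competitive equilibrium: 143 − 2.5q = 100 + 4q → q* = 6.6154, p* = 126.4615.
At the ceiling p = 102, quantity supplied = (102 − 100)/4 = 0.5.
Willingness to pay at q' = 0.5: 143 − 2.5·0.5 = 141.75.
Δq = 6.6154 − 0.5 = 6.1154; wedge = 141.75 − 102 = 39.75.
Deadweight loss = ½ × 6.1154 × 39.75 = 121.54.

121.54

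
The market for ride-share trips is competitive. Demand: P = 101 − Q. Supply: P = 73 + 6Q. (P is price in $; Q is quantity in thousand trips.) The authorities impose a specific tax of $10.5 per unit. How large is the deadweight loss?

$7.875 thousand

Competitive equilibrium: 101 − Q = 73 + 6Q → Q* = 4, P* = 97.
With the tax, the buyer price exceeds the seller price by 10.5: (101 − Q) − (73 + 6Q) = 10.5 → Q' = 2.5.
ΔQ = 4 − 2.5 = 1.5; the wedge equals the tax, 10.5.
Deadweight loss = ½ × 1.5 × 10.5 = $7.875 thousand.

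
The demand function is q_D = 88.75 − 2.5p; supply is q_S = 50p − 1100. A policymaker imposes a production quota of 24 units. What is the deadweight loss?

In inverse form: demand p = 35.5 − 0.4q, supply p = 22 + 0.02q.
Competitive equilibrium: 35.5 − 0.4q = 22 + 0.02q → q* = 32.1429, p* = 22.6429.
At q = 24: demand price = 35.5 − 0.4·24 = 25.9; supply price = 22 + 0.02·24 = 22.48.
Δq = 32.1429 − 24 = 8.1429; wedge = 25.9 − 22.48 = 3.42.
Deadweight loss = ½ × 8.1429 × 3.42 = 13.92.

13.92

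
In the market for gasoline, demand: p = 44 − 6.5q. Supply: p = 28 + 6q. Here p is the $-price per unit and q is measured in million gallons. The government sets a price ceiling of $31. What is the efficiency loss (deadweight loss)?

Competitive equilibrium: 44 − 6.5q = 28 + 6q → q* = 1.28, p* = 35.68.
At the ceiling p = 31, quantity supplied = (31 − 28)/6 = 0.5.
Willingness to pay at q' = 0.5: 44 − 6.5·0.5 = 40.75.
Δq = 1.28 − 0.5 = 0.78; wedge = 40.75 − 31 = 9.75.
The triangle = ½ × 0.78 × 9.75 = $3.80 million.

$3.80 million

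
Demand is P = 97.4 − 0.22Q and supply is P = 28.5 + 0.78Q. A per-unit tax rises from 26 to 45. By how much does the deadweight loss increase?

Competitive equilibrium: 97.4 − 0.22Q = 28.5 + 0.78Q → Q* = 68.9, P* = 82.242.
For a per-unit tax t: ΔQ = t/1, so DWL = ½·t·(t/1) = t²/2.
At t = 26: DWL = 338. At t = 45: DWL = 1012.5.
Increase = 1012.5 − 338 = 674.50.

674.50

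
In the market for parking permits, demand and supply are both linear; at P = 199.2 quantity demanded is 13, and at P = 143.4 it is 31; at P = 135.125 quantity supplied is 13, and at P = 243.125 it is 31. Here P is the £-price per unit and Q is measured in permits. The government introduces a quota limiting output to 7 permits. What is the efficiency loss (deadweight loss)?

£773.83

Demand slope = (143.4 − 199.2)/(31 − 13) = −3.1, so P = 239.5 − 3.1Q.
Supply slope = (243.125 − 135.125)/(31 − 13) = 6, so P = 57.125 + 6Q.
Competitive equilibrium: 239.5 − 3.1Q = 57.125 + 6Q → Q* = 20.0412, P* = 177.3723.
At Q = 7: demand price = 239.5 − 3.1·7 = 217.8; supply price = 57.125 + 6·7 = 99.125.
ΔQ = 20.0412 − 7 = 13.0412; wedge = 217.8 − 99.125 = 118.675.
The triangle = ½ × 13.0412 × 118.675 = £773.83.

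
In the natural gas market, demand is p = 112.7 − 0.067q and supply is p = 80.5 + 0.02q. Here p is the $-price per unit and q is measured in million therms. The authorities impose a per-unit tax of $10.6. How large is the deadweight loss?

$645.75 million

Competitive equilibrium: 112.7 − 0.067q = 80.5 + 0.02q → q* = 370.1149, p* = 87.9023.
With the tax, the buyer price exceeds the seller price by 10.6: (112.7 − 0.067q) − (80.5 + 0.02q) = 10.6 → q' = 248.2759.
Δq = 370.1149 − 248.2759 = 121.839; the wedge equals the tax, 10.6.
The triangle = ½ × 121.839 × 10.6 = $645.75 million.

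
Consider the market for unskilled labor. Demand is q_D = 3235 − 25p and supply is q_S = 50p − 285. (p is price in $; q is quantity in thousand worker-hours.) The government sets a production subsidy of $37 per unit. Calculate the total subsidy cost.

$99098.33 thousand

In inverse form: demand p = 129.4 − 0.04q, supply p = 5.7 + 0.02q.
Competitive equilibrium: 129.4 − 0.04q = 5.7 + 0.02q → q* = 2061.6667, p* = 46.9333.
The subsidy lowers effective supply by 37: p = 0.02q − 31.3.
New quantity: 129.4 − 0.04q = 0.02q − 31.3 → q' = 2678.3333.
Total subsidy cost = 37 × 2678.3333 = $99098.33 thousand.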